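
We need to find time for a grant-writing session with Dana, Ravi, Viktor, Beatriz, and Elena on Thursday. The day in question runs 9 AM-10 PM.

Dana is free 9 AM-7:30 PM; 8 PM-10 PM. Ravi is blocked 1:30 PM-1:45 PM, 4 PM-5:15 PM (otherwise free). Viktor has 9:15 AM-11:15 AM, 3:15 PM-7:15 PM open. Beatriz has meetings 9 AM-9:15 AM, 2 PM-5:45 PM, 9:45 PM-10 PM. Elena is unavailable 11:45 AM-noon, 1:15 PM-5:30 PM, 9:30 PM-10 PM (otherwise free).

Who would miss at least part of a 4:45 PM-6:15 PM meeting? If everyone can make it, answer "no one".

Dana free: 09:00-19:30, 20:00-22:00.
Ravi free: 09:00-13:30, 13:45-16:00, 17:15-22:00 (invert busy blocks within the working day).
Viktor free: 09:15-11:15, 15:15-19:15.
Beatriz free: 09:15-14:00, 17:45-21:45 (invert busy blocks within the working day).
Elena free: 09:00-11:45, 12:00-13:15, 17:30-21:30 (invert busy blocks within the working day).
Dana: free for 16:45-18:15. Ravi: not fully free for 16:45-18:15. Viktor: free for 16:45-18:15. Beatriz: not fully free for 16:45-18:15. Elena: not fully free for 16:45-18:15.

Beatriz, Elena, Ravi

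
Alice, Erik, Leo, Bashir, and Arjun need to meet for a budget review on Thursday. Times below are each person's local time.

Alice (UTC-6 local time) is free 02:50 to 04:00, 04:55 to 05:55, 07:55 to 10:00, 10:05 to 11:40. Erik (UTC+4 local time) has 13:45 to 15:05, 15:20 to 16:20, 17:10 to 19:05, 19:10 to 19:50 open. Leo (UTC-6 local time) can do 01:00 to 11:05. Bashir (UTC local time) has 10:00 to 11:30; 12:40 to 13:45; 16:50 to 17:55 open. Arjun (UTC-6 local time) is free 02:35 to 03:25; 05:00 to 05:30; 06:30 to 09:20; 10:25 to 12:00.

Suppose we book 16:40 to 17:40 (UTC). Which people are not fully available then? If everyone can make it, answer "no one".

Bashir, Erik, Leo

Alice in UTC: 08:50-10:00, 10:55-11:55, 13:55-16:00, 16:05-17:40 (add 6h to convert from UTC-6).
Erik in UTC: 09:45-11:05, 11:20-12:20, 13:10-15:05, 15:10-15:50 (subtract 4h to convert from UTC+4).
Leo in UTC: 07:00-17:05 (add 6h to convert from UTC-6).
Bashir in UTC: 10:00-11:30, 12:40-13:45, 16:50-17:55.
Arjun in UTC: 08:35-09:25, 11:00-11:30, 12:30-15:20, 16:25-18:00 (add 6h to convert from UTC-6).
Alice: free for 16:40-17:40. Erik: not fully free for 16:40-17:40. Leo: not fully free for 16:40-17:40. Bashir: not fully free for 16:40-17:40. Arjun: free for 16:40-17:40.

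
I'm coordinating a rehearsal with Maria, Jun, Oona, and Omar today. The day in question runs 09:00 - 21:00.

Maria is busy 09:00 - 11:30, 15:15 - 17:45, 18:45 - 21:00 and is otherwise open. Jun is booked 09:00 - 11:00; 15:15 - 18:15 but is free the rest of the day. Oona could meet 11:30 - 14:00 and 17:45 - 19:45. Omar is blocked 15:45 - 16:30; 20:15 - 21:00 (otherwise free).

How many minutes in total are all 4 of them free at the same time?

180

Maria free: 11:30-15:15, 17:45-18:45 (invert busy blocks within the working day).
Jun free: 11:00-15:15, 18:15-21:00 (invert busy blocks within the working day).
Oona free: 11:30-14:00, 17:45-19:45.
Omar free: 09:00-15:45, 16:30-20:15 (invert busy blocks within the working day).
Maria ∩ Jun: 11:30-15:15, 18:15-18:45.
Maria ∩ Jun ∩ Oona: 11:30-14:00, 18:15-18:45.
Maria ∩ Jun ∩ Oona ∩ Omar: 11:30-14:00, 18:15-18:45.
Summing the common windows: 150 + 30 = 180 minutes.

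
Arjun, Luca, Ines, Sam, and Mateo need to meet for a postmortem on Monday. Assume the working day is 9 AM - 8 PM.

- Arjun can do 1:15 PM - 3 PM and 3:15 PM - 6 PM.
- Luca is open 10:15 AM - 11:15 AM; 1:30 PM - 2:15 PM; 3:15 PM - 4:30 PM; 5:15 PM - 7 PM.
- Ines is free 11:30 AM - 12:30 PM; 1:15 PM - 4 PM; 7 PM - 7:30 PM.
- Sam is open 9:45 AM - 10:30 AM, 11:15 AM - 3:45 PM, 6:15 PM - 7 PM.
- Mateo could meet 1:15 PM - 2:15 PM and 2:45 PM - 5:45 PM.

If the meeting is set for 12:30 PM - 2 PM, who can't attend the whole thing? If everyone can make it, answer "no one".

Arjun, Ines, Luca, Mateo

Arjun: not fully free for 12:30-14:00. Luca: not fully free for 12:30-14:00. Ines: not fully free for 12:30-14:00. Sam: free for 12:30-14:00. Mateo: not fully free for 12:30-14:00.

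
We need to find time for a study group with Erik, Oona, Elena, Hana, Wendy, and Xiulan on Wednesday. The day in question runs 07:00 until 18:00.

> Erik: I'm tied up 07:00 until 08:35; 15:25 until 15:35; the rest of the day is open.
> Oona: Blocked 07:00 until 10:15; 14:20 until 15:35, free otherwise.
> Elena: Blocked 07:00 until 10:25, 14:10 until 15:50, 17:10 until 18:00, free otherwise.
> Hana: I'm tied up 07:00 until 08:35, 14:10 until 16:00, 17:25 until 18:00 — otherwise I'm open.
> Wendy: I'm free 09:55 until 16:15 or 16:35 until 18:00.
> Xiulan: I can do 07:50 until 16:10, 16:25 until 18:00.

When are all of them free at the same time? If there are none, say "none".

Erik free: 08:35-15:25, 15:35-18:00 (invert busy blocks within the working day).
Oona free: 10:15-14:20, 15:35-18:00 (invert busy blocks within the working day).
Elena free: 10:25-14:10, 15:50-17:10 (invert busy blocks within the working day).
Hana free: 08:35-14:10, 16:00-17:25 (invert busy blocks within the working day).
Wendy free: 09:55-16:15, 16:35-18:00.
Xiulan free: 07:50-16:10, 16:25-18:00.
Erik ∩ Oona: 10:15-14:20, 15:35-18:00.
Erik ∩ Oona ∩ Elena: 10:25-14:10, 15:50-17:10.
Erik ∩ Oona ∩ Elena ∩ Hana: 10:25-14:10, 16:00-17:10.
Erik ∩ Oona ∩ Elena ∩ Hana ∩ Wendy: 10:25-14:10, 16:00-16:15, 16:35-17:10.
Erik ∩ Oona ∩ Elena ∩ Hana ∩ Wendy ∩ Xiulan: 10:25-14:10, 16:00-16:10, 16:35-17:10.
Those are the intersection windows.

10:25-14:10, 16:00-16:10, 16:35-17:10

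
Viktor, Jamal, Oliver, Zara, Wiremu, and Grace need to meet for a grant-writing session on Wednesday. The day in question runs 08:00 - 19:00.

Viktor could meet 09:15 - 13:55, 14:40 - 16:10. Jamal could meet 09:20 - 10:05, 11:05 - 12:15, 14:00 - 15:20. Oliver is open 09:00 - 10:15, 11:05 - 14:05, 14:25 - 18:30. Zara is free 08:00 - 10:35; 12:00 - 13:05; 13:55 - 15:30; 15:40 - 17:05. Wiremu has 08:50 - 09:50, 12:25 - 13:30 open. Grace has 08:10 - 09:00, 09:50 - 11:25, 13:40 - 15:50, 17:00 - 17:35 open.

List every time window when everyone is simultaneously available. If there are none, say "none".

Viktor ∩ Jamal: 09:20-10:05, 11:05-12:15, 14:40-15:20.
Viktor ∩ Jamal ∩ Oliver: 09:20-10:05, 11:05-12:15, 14:40-15:20.
Viktor ∩ Jamal ∩ Oliver ∩ Zara: 09:20-10:05, 12:00-12:15, 14:40-15:20.
Viktor ∩ Jamal ∩ Oliver ∩ Zara ∩ Wiremu: 09:20-09:50.
Viktor ∩ Jamal ∩ Oliver ∩ Zara ∩ Wiremu ∩ Grace: ∅.
There is no time when everyone is free.

none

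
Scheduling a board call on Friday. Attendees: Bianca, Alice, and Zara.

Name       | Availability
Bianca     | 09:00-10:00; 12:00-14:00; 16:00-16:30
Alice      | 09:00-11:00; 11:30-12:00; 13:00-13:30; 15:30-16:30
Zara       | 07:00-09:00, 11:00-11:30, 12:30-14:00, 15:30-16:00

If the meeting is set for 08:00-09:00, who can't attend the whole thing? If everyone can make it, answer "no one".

Bianca: not fully free for 08:00-09:00. Alice: not fully free for 08:00-09:00. Zara: free for 08:00-09:00.

Alice, Bianca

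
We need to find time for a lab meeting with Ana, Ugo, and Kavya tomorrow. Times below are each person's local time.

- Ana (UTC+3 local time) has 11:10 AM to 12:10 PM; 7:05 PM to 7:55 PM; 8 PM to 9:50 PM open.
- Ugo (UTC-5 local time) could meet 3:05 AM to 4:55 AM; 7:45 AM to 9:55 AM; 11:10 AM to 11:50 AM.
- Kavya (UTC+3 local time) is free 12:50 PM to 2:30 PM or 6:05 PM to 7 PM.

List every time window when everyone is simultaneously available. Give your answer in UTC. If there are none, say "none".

none

Ana in UTC: 08:10-09:10, 16:05-16:55, 17:00-18:50 (subtract 3h to convert from UTC+3).
Ugo in UTC: 08:05-09:55, 12:45-14:55, 16:10-16:50 (add 5h to convert from UTC-5).
Kavya in UTC: 09:50-11:30, 15:05-16:00 (subtract 3h to convert from UTC+3).
Ana ∩ Ugo: 08:10-09:10, 16:10-16:50.
Ana ∩ Ugo ∩ Kavya: ∅.
There is no time when everyone is free.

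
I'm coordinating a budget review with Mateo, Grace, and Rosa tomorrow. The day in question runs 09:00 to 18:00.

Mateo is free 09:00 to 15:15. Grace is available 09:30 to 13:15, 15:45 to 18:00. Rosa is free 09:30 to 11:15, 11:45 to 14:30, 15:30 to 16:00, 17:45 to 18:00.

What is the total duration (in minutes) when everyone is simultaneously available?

Mateo ∩ Grace: 09:30-13:15.
Mateo ∩ Grace ∩ Rosa: 09:30-11:15, 11:45-13:15.
Summing the common windows: 105 + 90 = 195 minutes.

195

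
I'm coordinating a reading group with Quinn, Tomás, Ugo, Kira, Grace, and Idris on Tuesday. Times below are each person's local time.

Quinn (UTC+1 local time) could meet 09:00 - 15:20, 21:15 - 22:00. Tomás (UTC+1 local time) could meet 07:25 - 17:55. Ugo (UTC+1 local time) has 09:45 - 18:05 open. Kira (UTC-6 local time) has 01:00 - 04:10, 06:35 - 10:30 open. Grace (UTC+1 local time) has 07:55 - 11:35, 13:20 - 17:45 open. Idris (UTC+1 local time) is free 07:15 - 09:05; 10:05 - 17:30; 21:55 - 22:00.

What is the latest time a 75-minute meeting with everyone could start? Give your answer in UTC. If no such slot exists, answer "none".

13:05

Quinn in UTC: 08:00-14:20, 20:15-21:00 (subtract 1h to convert from UTC+1).
Tomás in UTC: 06:25-16:55 (subtract 1h to convert from UTC+1).
Ugo in UTC: 08:45-17:05 (subtract 1h to convert from UTC+1).
Kira in UTC: 07:00-10:10, 12:35-16:30 (add 6h to convert from UTC-6).
Grace in UTC: 06:55-10:35, 12:20-16:45 (subtract 1h to convert from UTC+1).
Idris in UTC: 06:15-08:05, 09:05-16:30, 20:55-21:00 (subtract 1h to convert from UTC+1).
Quinn ∩ Tomás: 08:00-14:20.
Quinn ∩ Tomás ∩ Ugo: 08:45-14:20.
Quinn ∩ Tomás ∩ Ugo ∩ Kira: 08:45-10:10, 12:35-14:20.
Quinn ∩ Tomás ∩ Ugo ∩ Kira ∩ Grace: 08:45-10:10, 12:35-14:20.
Quinn ∩ Tomás ∩ Ugo ∩ Kira ∩ Grace ∩ Idris: 09:05-10:10, 12:35-14:20.
Those are the intersection windows.
The last common window of at least 75 minutes is 12:35-14:20; a 75-minute meeting can start as late as 13:05 and still end by 14:20.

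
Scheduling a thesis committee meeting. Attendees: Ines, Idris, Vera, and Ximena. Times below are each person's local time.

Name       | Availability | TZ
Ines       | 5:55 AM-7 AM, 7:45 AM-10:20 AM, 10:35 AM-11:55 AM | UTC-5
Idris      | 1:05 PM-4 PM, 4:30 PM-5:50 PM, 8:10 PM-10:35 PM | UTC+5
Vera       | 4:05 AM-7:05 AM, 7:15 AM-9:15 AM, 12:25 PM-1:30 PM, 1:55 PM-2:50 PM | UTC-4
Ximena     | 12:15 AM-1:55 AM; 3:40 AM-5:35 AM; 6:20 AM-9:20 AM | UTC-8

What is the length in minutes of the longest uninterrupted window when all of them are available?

Ines in UTC: 10:55-12:00, 12:45-15:20, 15:35-16:55 (add 5h to convert from UTC-5).
Idris in UTC: 08:05-11:00, 11:30-12:50, 15:10-17:35 (subtract 5h to convert from UTC+5).
Vera in UTC: 08:05-11:05, 11:15-13:15, 16:25-17:30, 17:55-18:50 (add 4h to convert from UTC-4).
Ximena in UTC: 08:15-09:55, 11:40-13:35, 14:20-17:20 (add 8h to convert from UTC-8).
Ines ∩ Idris: 10:55-11:00, 11:30-12:00, 12:45-12:50, 15:10-15:20, 15:35-16:55.
Ines ∩ Idris ∩ Vera: 10:55-11:00, 11:30-12:00, 12:45-12:50, 16:25-16:55.
Ines ∩ Idris ∩ Vera ∩ Ximena: 11:40-12:00, 12:45-12:50, 16:25-16:55.
The longest is 16:25-16:55 at 30 minutes.

30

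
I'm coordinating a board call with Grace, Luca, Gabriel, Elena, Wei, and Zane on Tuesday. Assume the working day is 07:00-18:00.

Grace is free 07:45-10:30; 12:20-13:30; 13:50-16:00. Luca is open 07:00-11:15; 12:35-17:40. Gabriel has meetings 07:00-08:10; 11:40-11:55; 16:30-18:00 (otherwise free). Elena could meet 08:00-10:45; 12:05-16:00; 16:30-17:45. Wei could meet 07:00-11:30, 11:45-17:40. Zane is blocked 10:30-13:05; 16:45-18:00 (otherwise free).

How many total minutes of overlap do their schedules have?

295

Grace free: 07:45-10:30, 12:20-13:30, 13:50-16:00.
Luca free: 07:00-11:15, 12:35-17:40.
Gabriel free: 08:10-11:40, 11:55-16:30 (invert busy blocks within the working day).
Elena free: 08:00-10:45, 12:05-16:00, 16:30-17:45.
Wei free: 07:00-11:30, 11:45-17:40.
Zane free: 07:00-10:30, 13:05-16:45 (invert busy blocks within the working day).
Grace ∩ Luca: 07:45-10:30, 12:35-13:30, 13:50-16:00.
Grace ∩ Luca ∩ Gabriel: 08:10-10:30, 12:35-13:30, 13:50-16:00.
Grace ∩ Luca ∩ Gabriel ∩ Elena: 08:10-10:30, 12:35-13:30, 13:50-16:00.
Grace ∩ Luca ∩ Gabriel ∩ Elena ∩ Wei: 08:10-10:30, 12:35-13:30, 13:50-16:00.
Grace ∩ Luca ∩ Gabriel ∩ Elena ∩ Wei ∩ Zane: 08:10-10:30, 13:05-13:30, 13:50-16:00.
Those are the intersection windows.
Summing the common windows: 140 + 25 + 130 = 295 minutes.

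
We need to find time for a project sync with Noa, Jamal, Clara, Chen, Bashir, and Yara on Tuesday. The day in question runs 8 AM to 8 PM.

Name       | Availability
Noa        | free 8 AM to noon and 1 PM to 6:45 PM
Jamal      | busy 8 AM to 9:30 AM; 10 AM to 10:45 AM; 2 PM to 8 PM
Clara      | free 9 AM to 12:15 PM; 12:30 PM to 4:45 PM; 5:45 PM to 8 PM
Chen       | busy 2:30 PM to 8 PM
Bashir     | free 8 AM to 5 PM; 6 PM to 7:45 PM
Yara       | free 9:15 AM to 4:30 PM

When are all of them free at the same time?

Noa free: 08:00-12:00, 13:00-18:45.
Jamal free: 09:30-10:00, 10:45-14:00 (invert busy blocks within the working day).
Clara free: 09:00-12:15, 12:30-16:45, 17:45-20:00.
Chen free: 08:00-14:30 (invert busy blocks within the working day).
Bashir free: 08:00-17:00, 18:00-19:45.
Yara free: 09:15-16:30.
Noa ∩ Jamal: 09:30-10:00, 10:45-12:00, 13:00-14:00.
Noa ∩ Jamal ∩ Clara: 09:30-10:00, 10:45-12:00, 13:00-14:00.
Noa ∩ Jamal ∩ Clara ∩ Chen: 09:30-10:00, 10:45-12:00, 13:00-14:00.
Noa ∩ Jamal ∩ Clara ∩ Chen ∩ Bashir: 09:30-10:00, 10:45-12:00, 13:00-14:00.
Noa ∩ Jamal ∩ Clara ∩ Chen ∩ Bashir ∩ Yara: 09:30-10:00, 10:45-12:00, 13:00-14:00.

09:30-10:00, 10:45-12:00, 13:00-14:00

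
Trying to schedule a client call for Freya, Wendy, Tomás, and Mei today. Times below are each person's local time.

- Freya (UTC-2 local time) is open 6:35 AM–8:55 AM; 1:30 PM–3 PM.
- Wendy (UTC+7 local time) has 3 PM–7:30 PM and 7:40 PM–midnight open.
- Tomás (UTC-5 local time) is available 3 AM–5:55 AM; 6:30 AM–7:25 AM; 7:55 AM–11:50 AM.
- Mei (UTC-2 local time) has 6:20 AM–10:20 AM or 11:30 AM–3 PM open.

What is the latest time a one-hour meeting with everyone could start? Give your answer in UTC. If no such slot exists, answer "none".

Freya in UTC: 08:35-10:55, 15:30-17:00 (add 2h to convert from UTC-2).
Wendy in UTC: 08:00-12:30, 12:40-17:00 (subtract 7h to convert from UTC+7).
Tomás in UTC: 08:00-10:55, 11:30-12:25, 12:55-16:50 (add 5h to convert from UTC-5).
Mei in UTC: 08:20-12:20, 13:30-17:00 (add 2h to convert from UTC-2).
Freya ∩ Wendy: 08:35-10:55, 15:30-17:00.
Freya ∩ Wendy ∩ Tomás: 08:35-10:55, 15:30-16:50.
Freya ∩ Wendy ∩ Tomás ∩ Mei: 08:35-10:55, 15:30-16:50.
The last common window of at least 60 minutes is 15:30-16:50; a 60-minute meeting can start as late as 15:50 and still end by 16:50.

15:50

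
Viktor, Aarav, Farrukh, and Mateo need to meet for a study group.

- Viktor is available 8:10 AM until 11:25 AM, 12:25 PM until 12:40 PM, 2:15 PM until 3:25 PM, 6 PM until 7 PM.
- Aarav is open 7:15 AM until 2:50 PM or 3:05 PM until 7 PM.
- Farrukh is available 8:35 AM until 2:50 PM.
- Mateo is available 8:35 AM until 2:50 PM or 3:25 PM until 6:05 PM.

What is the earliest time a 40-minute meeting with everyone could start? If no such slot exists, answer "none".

08:35

Viktor ∩ Aarav: 08:10-11:25, 12:25-12:40, 14:15-14:50, 15:05-15:25, 18:00-19:00.
Viktor ∩ Aarav ∩ Farrukh: 08:35-11:25, 12:25-12:40, 14:15-14:50.
Viktor ∩ Aarav ∩ Farrukh ∩ Mateo: 08:35-11:25, 12:25-12:40, 14:15-14:50.
The first common window of at least 40 minutes is 08:35-11:25, so the earliest start is 08:35.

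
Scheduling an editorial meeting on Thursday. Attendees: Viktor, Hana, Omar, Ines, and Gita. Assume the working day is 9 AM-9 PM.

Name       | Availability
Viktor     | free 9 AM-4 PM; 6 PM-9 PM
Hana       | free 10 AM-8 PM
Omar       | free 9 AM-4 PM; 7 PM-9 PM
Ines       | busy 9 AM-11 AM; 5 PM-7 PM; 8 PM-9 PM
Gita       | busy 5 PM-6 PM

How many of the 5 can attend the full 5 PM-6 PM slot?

1

Viktor free: 09:00-16:00, 18:00-21:00.
Hana free: 10:00-20:00.
Omar free: 09:00-16:00, 19:00-21:00.
Ines free: 11:00-17:00, 19:00-20:00 (invert busy blocks within the working day).
Gita free: 09:00-17:00, 18:00-21:00 (invert busy blocks within the working day).
Hana can make the full 17:00-18:00 slot — that's 1.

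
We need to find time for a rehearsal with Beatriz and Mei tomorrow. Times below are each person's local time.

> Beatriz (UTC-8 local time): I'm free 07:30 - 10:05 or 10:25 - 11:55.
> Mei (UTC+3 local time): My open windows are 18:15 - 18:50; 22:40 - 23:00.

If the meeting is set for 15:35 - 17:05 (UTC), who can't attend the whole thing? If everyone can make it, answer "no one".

Beatriz in UTC: 15:30-18:05, 18:25-19:55 (add 8h to convert from UTC-8).
Mei in UTC: 15:15-15:50, 19:40-20:00 (subtract 3h to convert from UTC+3).
Beatriz: free for 15:35-17:05. Mei: not fully free for 15:35-17:05.

Mei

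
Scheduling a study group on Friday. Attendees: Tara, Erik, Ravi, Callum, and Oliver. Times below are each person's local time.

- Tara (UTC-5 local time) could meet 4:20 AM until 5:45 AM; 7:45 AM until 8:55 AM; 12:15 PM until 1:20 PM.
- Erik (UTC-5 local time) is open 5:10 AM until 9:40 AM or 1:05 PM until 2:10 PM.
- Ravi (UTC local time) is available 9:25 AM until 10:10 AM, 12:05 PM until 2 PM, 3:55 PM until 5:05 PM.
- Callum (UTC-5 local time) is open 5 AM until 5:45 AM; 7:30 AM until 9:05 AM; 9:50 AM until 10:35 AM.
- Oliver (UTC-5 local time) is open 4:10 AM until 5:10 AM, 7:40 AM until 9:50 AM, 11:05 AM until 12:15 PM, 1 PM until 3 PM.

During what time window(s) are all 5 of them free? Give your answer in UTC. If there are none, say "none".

12:45-13:55

Tara in UTC: 09:20-10:45, 12:45-13:55, 17:15-18:20 (add 5h to convert from UTC-5).
Erik in UTC: 10:10-14:40, 18:05-19:10 (add 5h to convert from UTC-5).
Ravi in UTC: 09:25-10:10, 12:05-14:00, 15:55-17:05.
Callum in UTC: 10:00-10:45, 12:30-14:05, 14:50-15:35 (add 5h to convert from UTC-5).
Oliver in UTC: 09:10-10:10, 12:40-14:50, 16:05-17:15, 18:00-20:00 (add 5h to convert from UTC-5).
Tara ∩ Erik: 10:10-10:45, 12:45-13:55, 18:05-18:20.
Tara ∩ Erik ∩ Ravi: 12:45-13:55.
Tara ∩ Erik ∩ Ravi ∩ Callum: 12:45-13:55.
Tara ∩ Erik ∩ Ravi ∩ Callum ∩ Oliver: 12:45-13:55.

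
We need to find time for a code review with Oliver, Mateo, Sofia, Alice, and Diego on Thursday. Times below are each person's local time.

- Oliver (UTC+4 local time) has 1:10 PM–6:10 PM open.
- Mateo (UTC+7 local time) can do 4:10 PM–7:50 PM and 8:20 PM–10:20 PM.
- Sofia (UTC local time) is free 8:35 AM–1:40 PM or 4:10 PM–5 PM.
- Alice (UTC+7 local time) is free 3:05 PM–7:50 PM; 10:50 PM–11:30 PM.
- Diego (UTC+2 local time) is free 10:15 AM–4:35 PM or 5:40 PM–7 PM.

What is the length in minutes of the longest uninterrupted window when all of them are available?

220

Oliver in UTC: 09:10-14:10 (subtract 4h to convert from UTC+4).
Mateo in UTC: 09:10-12:50, 13:20-15:20 (subtract 7h to convert from UTC+7).
Sofia in UTC: 08:35-13:40, 16:10-17:00.
Alice in UTC: 08:05-12:50, 15:50-16:30 (subtract 7h to convert from UTC+7).
Diego in UTC: 08:15-14:35, 15:40-17:00 (subtract 2h to convert from UTC+2).
Oliver ∩ Mateo: 09:10-12:50, 13:20-14:10.
Oliver ∩ Mateo ∩ Sofia: 09:10-12:50, 13:20-13:40.
Oliver ∩ Mateo ∩ Sofia ∩ Alice: 09:10-12:50.
Oliver ∩ Mateo ∩ Sofia ∩ Alice ∩ Diego: 09:10-12:50.
The longest is 09:10-12:50 at 220 minutes.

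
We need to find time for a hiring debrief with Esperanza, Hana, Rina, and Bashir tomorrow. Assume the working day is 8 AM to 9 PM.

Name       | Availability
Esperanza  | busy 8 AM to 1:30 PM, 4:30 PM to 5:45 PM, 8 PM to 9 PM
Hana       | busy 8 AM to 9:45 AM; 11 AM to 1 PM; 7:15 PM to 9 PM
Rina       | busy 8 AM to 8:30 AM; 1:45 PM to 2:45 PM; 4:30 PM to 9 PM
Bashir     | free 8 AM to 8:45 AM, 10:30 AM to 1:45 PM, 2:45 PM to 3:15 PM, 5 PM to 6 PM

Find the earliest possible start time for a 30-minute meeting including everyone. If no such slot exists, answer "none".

14:45

Esperanza free: 13:30-16:30, 17:45-20:00 (invert busy blocks within the working day).
Hana free: 09:45-11:00, 13:00-19:15 (invert busy blocks within the working day).
Rina free: 08:30-13:45, 14:45-16:30 (invert busy blocks within the working day).
Bashir free: 08:00-08:45, 10:30-13:45, 14:45-15:15, 17:00-18:00.
Esperanza ∩ Hana: 13:30-16:30, 17:45-19:15.
Esperanza ∩ Hana ∩ Rina: 13:30-13:45, 14:45-16:30.
Esperanza ∩ Hana ∩ Rina ∩ Bashir: 13:30-13:45, 14:45-15:15.
The first common window of at least 30 minutes is 14:45-15:15, so the earliest start is 14:45.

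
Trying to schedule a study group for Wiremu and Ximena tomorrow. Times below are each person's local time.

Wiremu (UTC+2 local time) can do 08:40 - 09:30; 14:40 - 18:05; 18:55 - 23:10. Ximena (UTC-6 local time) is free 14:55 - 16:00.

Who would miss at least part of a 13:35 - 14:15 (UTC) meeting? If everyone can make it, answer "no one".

Wiremu in UTC: 06:40-07:30, 12:40-16:05, 16:55-21:10 (subtract 2h to convert from UTC+2).
Ximena in UTC: 20:55-22:00 (add 6h to convert from UTC-6).
Wiremu: free for 13:35-14:15. Ximena: not fully free for 13:35-14:15.

Ximena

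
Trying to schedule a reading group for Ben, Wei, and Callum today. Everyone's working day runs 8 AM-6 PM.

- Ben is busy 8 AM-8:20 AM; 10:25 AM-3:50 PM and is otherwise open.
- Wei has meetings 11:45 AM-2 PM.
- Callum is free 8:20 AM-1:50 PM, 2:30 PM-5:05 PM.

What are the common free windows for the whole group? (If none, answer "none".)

08:20-10:25, 15:50-17:05

Ben free: 08:20-10:25, 15:50-18:00 (invert busy blocks within the working day).
Wei free: 08:00-11:45, 14:00-18:00 (invert busy blocks within the working day).
Callum free: 08:20-13:50, 14:30-17:05.
Ben ∩ Wei: 08:20-10:25, 15:50-18:00.
Ben ∩ Wei ∩ Callum: 08:20-10:25, 15:50-17:05.
So the common availability across everyone is 08:20-10:25, 15:50-17:05.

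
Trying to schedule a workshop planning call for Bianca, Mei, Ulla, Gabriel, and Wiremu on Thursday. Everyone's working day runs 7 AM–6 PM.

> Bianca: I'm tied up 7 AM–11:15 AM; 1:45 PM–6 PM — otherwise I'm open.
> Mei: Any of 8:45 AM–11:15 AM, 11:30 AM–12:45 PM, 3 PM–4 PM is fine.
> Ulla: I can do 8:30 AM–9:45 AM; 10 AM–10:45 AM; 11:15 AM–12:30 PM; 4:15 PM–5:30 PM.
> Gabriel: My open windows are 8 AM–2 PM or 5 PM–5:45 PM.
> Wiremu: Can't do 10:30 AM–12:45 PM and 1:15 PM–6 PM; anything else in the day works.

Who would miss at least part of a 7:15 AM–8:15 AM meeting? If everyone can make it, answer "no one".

Bianca free: 11:15-13:45 (invert busy blocks within the working day).
Mei free: 08:45-11:15, 11:30-12:45, 15:00-16:00.
Ulla free: 08:30-09:45, 10:00-10:45, 11:15-12:30, 16:15-17:30.
Gabriel free: 08:00-14:00, 17:00-17:45.
Wiremu free: 07:00-10:30, 12:45-13:15 (invert busy blocks within the working day).
Bianca: not fully free for 07:15-08:15. Mei: not fully free for 07:15-08:15. Ulla: not fully free for 07:15-08:15. Gabriel: not fully free for 07:15-08:15. Wiremu: free for 07:15-08:15.

Bianca, Gabriel, Mei, Ulla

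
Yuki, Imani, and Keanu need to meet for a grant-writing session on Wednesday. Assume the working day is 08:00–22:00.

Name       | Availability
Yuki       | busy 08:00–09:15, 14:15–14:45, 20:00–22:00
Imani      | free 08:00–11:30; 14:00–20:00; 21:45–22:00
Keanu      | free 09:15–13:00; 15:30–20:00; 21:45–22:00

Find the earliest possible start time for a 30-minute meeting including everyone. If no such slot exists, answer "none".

Yuki free: 09:15-14:15, 14:45-20:00 (invert busy blocks within the working day).
Imani free: 08:00-11:30, 14:00-20:00, 21:45-22:00.
Keanu free: 09:15-13:00, 15:30-20:00, 21:45-22:00.
Yuki ∩ Imani: 09:15-11:30, 14:00-14:15, 14:45-20:00.
Yuki ∩ Imani ∩ Keanu: 09:15-11:30, 15:30-20:00.
The first common window of at least 30 minutes is 09:15-11:30, so the earliest start is 09:15.

09:15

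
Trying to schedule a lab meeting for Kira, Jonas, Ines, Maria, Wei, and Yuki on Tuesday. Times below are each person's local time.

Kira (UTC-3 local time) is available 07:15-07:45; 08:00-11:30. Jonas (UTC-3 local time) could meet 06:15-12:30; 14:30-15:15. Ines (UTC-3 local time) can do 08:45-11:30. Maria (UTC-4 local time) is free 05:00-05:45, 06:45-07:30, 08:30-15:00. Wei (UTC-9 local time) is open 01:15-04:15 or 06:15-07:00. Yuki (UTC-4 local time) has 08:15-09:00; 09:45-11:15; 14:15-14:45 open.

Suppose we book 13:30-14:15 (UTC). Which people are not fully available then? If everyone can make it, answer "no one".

Kira in UTC: 10:15-10:45, 11:00-14:30 (add 3h to convert from UTC-3).
Jonas in UTC: 09:15-15:30, 17:30-18:15 (add 3h to convert from UTC-3).
Ines in UTC: 11:45-14:30 (add 3h to convert from UTC-3).
Maria in UTC: 09:00-09:45, 10:45-11:30, 12:30-19:00 (add 4h to convert from UTC-4).
Wei in UTC: 10:15-13:15, 15:15-16:00 (add 9h to convert from UTC-9).
Yuki in UTC: 12:15-13:00, 13:45-15:15, 18:15-18:45 (add 4h to convert from UTC-4).
Kira: free for 13:30-14:15. Jonas: free for 13:30-14:15. Ines: free for 13:30-14:15. Maria: free for 13:30-14:15. Wei: not fully free for 13:30-14:15. Yuki: not fully free for 13:30-14:15.

Wei, Yuki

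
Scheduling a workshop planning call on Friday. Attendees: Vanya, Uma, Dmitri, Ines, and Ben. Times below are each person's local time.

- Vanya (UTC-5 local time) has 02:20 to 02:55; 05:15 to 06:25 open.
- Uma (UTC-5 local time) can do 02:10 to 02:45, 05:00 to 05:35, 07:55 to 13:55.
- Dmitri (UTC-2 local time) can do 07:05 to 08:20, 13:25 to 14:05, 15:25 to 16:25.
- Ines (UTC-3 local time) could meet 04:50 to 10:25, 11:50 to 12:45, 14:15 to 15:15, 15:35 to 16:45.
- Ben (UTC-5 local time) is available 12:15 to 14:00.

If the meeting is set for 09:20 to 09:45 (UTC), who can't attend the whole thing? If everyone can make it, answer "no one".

Vanya in UTC: 07:20-07:55, 10:15-11:25 (add 5h to convert from UTC-5).
Uma in UTC: 07:10-07:45, 10:00-10:35, 12:55-18:55 (add 5h to convert from UTC-5).
Dmitri in UTC: 09:05-10:20, 15:25-16:05, 17:25-18:25 (add 2h to convert from UTC-2).
Ines in UTC: 07:50-13:25, 14:50-15:45, 17:15-18:15, 18:35-19:45 (add 3h to convert from UTC-3).
Ben in UTC: 17:15-19:00 (add 5h to convert from UTC-5).
Vanya: not fully free for 09:20-09:45. Uma: not fully free for 09:20-09:45. Dmitri: free for 09:20-09:45. Ines: free for 09:20-09:45. Ben: not fully free for 09:20-09:45.

Ben, Uma, Vanya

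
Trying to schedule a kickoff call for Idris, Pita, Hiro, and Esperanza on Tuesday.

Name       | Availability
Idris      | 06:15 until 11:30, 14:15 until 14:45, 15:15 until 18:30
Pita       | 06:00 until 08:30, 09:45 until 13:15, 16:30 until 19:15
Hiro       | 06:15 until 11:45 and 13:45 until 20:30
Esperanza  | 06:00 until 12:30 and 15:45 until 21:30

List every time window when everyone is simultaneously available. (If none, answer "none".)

Idris ∩ Pita: 06:15-08:30, 09:45-11:30, 16:30-18:30.
Idris ∩ Pita ∩ Hiro: 06:15-08:30, 09:45-11:30, 16:30-18:30.
Idris ∩ Pita ∩ Hiro ∩ Esperanza: 06:15-08:30, 09:45-11:30, 16:30-18:30.

06:15-08:30, 09:45-11:30, 16:30-18:30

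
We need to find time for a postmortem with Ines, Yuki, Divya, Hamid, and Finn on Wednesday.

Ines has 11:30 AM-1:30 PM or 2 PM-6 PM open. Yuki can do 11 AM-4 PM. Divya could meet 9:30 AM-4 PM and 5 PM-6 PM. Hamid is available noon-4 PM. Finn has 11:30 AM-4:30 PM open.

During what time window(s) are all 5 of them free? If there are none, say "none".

Ines ∩ Yuki: 11:30-13:30, 14:00-16:00.
Ines ∩ Yuki ∩ Divya: 11:30-13:30, 14:00-16:00.
Ines ∩ Yuki ∩ Divya ∩ Hamid: 12:00-13:30, 14:00-16:00.
Ines ∩ Yuki ∩ Divya ∩ Hamid ∩ Finn: 12:00-13:30, 14:00-16:00.
Those are the intersection windows.

12:00-13:30, 14:00-16:00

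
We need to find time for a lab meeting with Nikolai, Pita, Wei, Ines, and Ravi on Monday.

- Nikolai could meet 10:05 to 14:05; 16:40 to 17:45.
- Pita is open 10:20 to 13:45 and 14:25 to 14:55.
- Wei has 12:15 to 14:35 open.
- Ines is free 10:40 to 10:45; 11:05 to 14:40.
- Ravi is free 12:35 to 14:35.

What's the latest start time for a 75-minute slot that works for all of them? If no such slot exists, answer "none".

Nikolai ∩ Pita: 10:20-13:45.
Nikolai ∩ Pita ∩ Wei: 12:15-13:45.
Nikolai ∩ Pita ∩ Wei ∩ Ines: 12:15-13:45.
Nikolai ∩ Pita ∩ Wei ∩ Ines ∩ Ravi: 12:35-13:45.
So the common availability across everyone is 12:35-13:45.
No common window is at least 75 minutes long.

none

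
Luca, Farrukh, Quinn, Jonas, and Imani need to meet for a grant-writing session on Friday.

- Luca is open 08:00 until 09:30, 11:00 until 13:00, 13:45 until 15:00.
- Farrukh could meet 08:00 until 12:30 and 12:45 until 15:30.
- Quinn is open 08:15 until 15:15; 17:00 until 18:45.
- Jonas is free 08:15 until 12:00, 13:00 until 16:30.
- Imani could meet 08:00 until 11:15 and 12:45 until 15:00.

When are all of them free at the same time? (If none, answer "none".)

Luca ∩ Farrukh: 08:00-09:30, 11:00-12:30, 12:45-13:00, 13:45-15:00.
Luca ∩ Farrukh ∩ Quinn: 08:15-09:30, 11:00-12:30, 12:45-13:00, 13:45-15:00.
Luca ∩ Farrukh ∩ Quinn ∩ Jonas: 08:15-09:30, 11:00-12:00, 13:45-15:00.
Luca ∩ Farrukh ∩ Quinn ∩ Jonas ∩ Imani: 08:15-09:30, 11:00-11:15, 13:45-15:00.

08:15-09:30, 11:00-11:15, 13:45-15:00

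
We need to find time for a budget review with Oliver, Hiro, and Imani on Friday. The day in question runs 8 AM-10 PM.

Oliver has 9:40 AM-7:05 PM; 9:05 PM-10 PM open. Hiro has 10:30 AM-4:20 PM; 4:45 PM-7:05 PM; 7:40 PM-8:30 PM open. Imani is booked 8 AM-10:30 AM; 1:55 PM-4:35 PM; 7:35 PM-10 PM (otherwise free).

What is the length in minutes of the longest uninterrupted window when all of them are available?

Oliver free: 09:40-19:05, 21:05-22:00.
Hiro free: 10:30-16:20, 16:45-19:05, 19:40-20:30.
Imani free: 10:30-13:55, 16:35-19:35 (invert busy blocks within the working day).
Oliver ∩ Hiro: 10:30-16:20, 16:45-19:05.
Oliver ∩ Hiro ∩ Imani: 10:30-13:55, 16:45-19:05.
The longest is 10:30-13:55 at 205 minutes.

205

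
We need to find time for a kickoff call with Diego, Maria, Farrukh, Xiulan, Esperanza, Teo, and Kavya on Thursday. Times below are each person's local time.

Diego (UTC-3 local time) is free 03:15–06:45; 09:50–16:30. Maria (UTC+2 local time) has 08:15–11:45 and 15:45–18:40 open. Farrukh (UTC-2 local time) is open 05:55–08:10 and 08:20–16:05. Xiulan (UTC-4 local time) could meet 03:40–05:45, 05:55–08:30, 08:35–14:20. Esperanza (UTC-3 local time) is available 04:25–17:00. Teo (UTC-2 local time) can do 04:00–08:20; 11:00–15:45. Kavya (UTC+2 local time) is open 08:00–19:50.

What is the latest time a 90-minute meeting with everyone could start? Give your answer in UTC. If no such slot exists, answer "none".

15:10

Diego in UTC: 06:15-09:45, 12:50-19:30 (add 3h to convert from UTC-3).
Maria in UTC: 06:15-09:45, 13:45-16:40 (subtract 2h to convert from UTC+2).
Farrukh in UTC: 07:55-10:10, 10:20-18:05 (add 2h to convert from UTC-2).
Xiulan in UTC: 07:40-09:45, 09:55-12:30, 12:35-18:20 (add 4h to convert from UTC-4).
Esperanza in UTC: 07:25-20:00 (add 3h to convert from UTC-3).
Teo in UTC: 06:00-10:20, 13:00-17:45 (add 2h to convert from UTC-2).
Kavya in UTC: 06:00-17:50 (subtract 2h to convert from UTC+2).
Diego ∩ Maria: 06:15-09:45, 13:45-16:40.
Diego ∩ Maria ∩ Farrukh: 07:55-09:45, 13:45-16:40.
Diego ∩ Maria ∩ Farrukh ∩ Xiulan: 07:55-09:45, 13:45-16:40.
Diego ∩ Maria ∩ Farrukh ∩ Xiulan ∩ Esperanza: 07:55-09:45, 13:45-16:40.
Diego ∩ Maria ∩ Farrukh ∩ Xiulan ∩ Esperanza ∩ Teo: 07:55-09:45, 13:45-16:40.
Diego ∩ Maria ∩ Farrukh ∩ Xiulan ∩ Esperanza ∩ Teo ∩ Kavya: 07:55-09:45, 13:45-16:40.
Those are the intersection windows.
The last common window of at least 90 minutes is 13:45-16:40; a 90-minute meeting can start as late as 15:10 and still end by 16:40.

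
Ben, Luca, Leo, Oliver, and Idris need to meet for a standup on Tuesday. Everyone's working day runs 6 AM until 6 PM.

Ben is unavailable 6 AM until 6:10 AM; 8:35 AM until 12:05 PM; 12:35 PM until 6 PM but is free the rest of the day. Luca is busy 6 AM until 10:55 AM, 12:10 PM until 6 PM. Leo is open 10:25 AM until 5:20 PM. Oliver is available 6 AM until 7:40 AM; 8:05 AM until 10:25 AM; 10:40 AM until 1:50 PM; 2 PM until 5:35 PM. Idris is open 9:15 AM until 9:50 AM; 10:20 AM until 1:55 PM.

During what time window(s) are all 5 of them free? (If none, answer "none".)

Ben free: 06:10-08:35, 12:05-12:35 (invert busy blocks within the working day).
Luca free: 10:55-12:10 (invert busy blocks within the working day).
Leo free: 10:25-17:20.
Oliver free: 06:00-07:40, 08:05-10:25, 10:40-13:50, 14:00-17:35.
Idris free: 09:15-09:50, 10:20-13:55.
Ben ∩ Luca: 12:05-12:10.
Ben ∩ Luca ∩ Leo: 12:05-12:10.
Ben ∩ Luca ∩ Leo ∩ Oliver: 12:05-12:10.
Ben ∩ Luca ∩ Leo ∩ Oliver ∩ Idris: 12:05-12:10.

12:05-12:10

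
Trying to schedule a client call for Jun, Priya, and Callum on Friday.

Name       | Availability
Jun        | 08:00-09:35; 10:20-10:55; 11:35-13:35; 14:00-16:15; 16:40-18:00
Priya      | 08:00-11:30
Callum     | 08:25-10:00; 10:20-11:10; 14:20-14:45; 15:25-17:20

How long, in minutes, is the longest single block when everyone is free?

70

Jun ∩ Priya: 08:00-09:35, 10:20-10:55.
Jun ∩ Priya ∩ Callum: 08:25-09:35, 10:20-10:55.
Those are the intersection windows.
The longest is 08:25-09:35 at 70 minutes.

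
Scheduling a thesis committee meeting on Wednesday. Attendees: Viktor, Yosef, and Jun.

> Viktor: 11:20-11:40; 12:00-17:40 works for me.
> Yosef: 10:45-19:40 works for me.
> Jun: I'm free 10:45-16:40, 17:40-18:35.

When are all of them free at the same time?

11:20-11:40, 12:00-16:40

Viktor ∩ Yosef: 11:20-11:40, 12:00-17:40.
Viktor ∩ Yosef ∩ Jun: 11:20-11:40, 12:00-16:40.
So the common availability across everyone is 11:20-11:40, 12:00-16:40.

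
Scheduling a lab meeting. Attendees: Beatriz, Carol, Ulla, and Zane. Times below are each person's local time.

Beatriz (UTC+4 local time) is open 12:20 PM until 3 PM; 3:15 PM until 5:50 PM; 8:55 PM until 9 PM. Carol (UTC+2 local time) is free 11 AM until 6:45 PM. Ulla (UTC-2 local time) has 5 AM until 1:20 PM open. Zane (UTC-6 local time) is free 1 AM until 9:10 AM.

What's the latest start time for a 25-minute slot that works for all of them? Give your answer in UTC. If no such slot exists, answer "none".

13:25

Beatriz in UTC: 08:20-11:00, 11:15-13:50, 16:55-17:00 (subtract 4h to convert from UTC+4).
Carol in UTC: 09:00-16:45 (subtract 2h to convert from UTC+2).
Ulla in UTC: 07:00-15:20 (add 2h to convert from UTC-2).
Zane in UTC: 07:00-15:10 (add 6h to convert from UTC-6).
Beatriz ∩ Carol: 09:00-11:00, 11:15-13:50.
Beatriz ∩ Carol ∩ Ulla: 09:00-11:00, 11:15-13:50.
Beatriz ∩ Carol ∩ Ulla ∩ Zane: 09:00-11:00, 11:15-13:50.
The last common window of at least 25 minutes is 11:15-13:50; a 25-minute meeting can start as late as 13:25 and still end by 13:50.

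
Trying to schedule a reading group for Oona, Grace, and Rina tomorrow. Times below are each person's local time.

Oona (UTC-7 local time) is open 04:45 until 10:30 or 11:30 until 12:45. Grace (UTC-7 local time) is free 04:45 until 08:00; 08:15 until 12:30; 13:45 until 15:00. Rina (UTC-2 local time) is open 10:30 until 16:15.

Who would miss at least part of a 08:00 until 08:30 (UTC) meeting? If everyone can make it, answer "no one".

Grace, Oona, Rina

Oona in UTC: 11:45-17:30, 18:30-19:45 (add 7h to convert from UTC-7).
Grace in UTC: 11:45-15:00, 15:15-19:30, 20:45-22:00 (add 7h to convert from UTC-7).
Rina in UTC: 12:30-18:15 (add 2h to convert from UTC-2).
Oona: not fully free for 08:00-08:30. Grace: not fully free for 08:00-08:30. Rina: not fully free for 08:00-08:30.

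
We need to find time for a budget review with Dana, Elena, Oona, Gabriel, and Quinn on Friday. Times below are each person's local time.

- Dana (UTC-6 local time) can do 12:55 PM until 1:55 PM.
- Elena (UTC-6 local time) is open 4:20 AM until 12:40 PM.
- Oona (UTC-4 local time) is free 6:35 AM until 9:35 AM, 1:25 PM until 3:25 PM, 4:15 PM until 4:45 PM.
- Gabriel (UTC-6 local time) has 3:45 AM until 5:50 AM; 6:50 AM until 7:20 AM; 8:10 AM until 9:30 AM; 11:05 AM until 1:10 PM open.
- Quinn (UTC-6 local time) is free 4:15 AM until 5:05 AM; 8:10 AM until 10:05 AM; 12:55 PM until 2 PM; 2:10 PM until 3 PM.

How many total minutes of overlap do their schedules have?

0

Dana in UTC: 18:55-19:55 (add 6h to convert from UTC-6).
Elena in UTC: 10:20-18:40 (add 6h to convert from UTC-6).
Oona in UTC: 10:35-13:35, 17:25-19:25, 20:15-20:45 (add 4h to convert from UTC-4).
Gabriel in UTC: 09:45-11:50, 12:50-13:20, 14:10-15:30, 17:05-19:10 (add 6h to convert from UTC-6).
Quinn in UTC: 10:15-11:05, 14:10-16:05, 18:55-20:00, 20:10-21:00 (add 6h to convert from UTC-6).
Dana ∩ Elena: ∅.
Dana ∩ Elena ∩ Oona: ∅.
Dana ∩ Elena ∩ Oona ∩ Gabriel: ∅.
Dana ∩ Elena ∩ Oona ∩ Gabriel ∩ Quinn: ∅.
There is no time when everyone is free.
There is no common window, so the total is 0 minutes.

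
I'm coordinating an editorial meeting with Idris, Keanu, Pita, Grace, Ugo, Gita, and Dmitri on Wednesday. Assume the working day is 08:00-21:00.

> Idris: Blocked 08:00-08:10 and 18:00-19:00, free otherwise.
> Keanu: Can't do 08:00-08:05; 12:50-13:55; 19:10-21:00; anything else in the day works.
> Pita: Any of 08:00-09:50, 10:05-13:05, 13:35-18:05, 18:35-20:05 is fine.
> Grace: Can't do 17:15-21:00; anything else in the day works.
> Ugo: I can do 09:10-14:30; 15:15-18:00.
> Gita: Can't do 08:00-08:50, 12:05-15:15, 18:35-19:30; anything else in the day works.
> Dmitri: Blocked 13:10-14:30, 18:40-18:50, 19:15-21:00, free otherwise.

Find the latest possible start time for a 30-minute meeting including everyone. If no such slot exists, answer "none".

Idris free: 08:10-18:00, 19:00-21:00 (invert busy blocks within the working day).
Keanu free: 08:05-12:50, 13:55-19:10 (invert busy blocks within the working day).
Pita free: 08:00-09:50, 10:05-13:05, 13:35-18:05, 18:35-20:05.
Grace free: 08:00-17:15 (invert busy blocks within the working day).
Ugo free: 09:10-14:30, 15:15-18:00.
Gita free: 08:50-12:05, 15:15-18:35, 19:30-21:00 (invert busy blocks within the working day).
Dmitri free: 08:00-13:10, 14:30-18:40, 18:50-19:15 (invert busy blocks within the working day).
Idris ∩ Keanu: 08:10-12:50, 13:55-18:00, 19:00-19:10.
Idris ∩ Keanu ∩ Pita: 08:10-09:50, 10:05-12:50, 13:55-18:00, 19:00-19:10.
Idris ∩ Keanu ∩ Pita ∩ Grace: 08:10-09:50, 10:05-12:50, 13:55-17:15.
Idris ∩ Keanu ∩ Pita ∩ Grace ∩ Ugo: 09:10-09:50, 10:05-12:50, 13:55-14:30, 15:15-17:15.
Idris ∩ Keanu ∩ Pita ∩ Grace ∩ Ugo ∩ Gita: 09:10-09:50, 10:05-12:05, 15:15-17:15.
Idris ∩ Keanu ∩ Pita ∩ Grace ∩ Ugo ∩ Gita ∩ Dmitri: 09:10-09:50, 10:05-12:05, 15:15-17:15.
So the common availability across everyone is 09:10-09:50, 10:05-12:05, 15:15-17:15.
The last common window of at least 30 minutes is 15:15-17:15; a 30-minute meeting can start as late as 16:45 and still end by 17:15.

16:45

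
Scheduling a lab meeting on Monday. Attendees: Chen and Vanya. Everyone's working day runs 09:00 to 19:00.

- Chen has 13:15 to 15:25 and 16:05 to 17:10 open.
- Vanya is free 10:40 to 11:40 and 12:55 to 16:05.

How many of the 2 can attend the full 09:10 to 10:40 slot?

0

nobody can make the full 09:10-10:40 slot — that's 0.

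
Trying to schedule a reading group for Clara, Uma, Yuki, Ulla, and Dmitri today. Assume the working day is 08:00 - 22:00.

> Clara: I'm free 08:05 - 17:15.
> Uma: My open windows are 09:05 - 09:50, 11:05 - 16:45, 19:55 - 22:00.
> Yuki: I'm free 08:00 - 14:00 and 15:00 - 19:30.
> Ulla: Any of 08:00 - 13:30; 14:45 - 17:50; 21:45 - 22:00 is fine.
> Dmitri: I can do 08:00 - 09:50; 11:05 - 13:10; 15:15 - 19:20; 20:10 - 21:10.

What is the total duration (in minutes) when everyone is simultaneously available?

260

Clara ∩ Uma: 09:05-09:50, 11:05-16:45.
Clara ∩ Uma ∩ Yuki: 09:05-09:50, 11:05-14:00, 15:00-16:45.
Clara ∩ Uma ∩ Yuki ∩ Ulla: 09:05-09:50, 11:05-13:30, 15:00-16:45.
Clara ∩ Uma ∩ Yuki ∩ Ulla ∩ Dmitri: 09:05-09:50, 11:05-13:10, 15:15-16:45.
Summing the common windows: 45 + 125 + 90 = 260 minutes.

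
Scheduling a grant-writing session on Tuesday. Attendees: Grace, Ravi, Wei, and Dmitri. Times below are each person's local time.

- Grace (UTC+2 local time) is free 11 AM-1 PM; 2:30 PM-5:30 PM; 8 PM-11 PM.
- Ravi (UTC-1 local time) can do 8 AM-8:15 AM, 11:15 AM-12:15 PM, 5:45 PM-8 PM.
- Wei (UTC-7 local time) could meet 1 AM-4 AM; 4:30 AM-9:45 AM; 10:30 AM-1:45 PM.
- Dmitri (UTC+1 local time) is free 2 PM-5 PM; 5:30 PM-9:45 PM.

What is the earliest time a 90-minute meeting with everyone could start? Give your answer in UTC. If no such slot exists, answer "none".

Grace in UTC: 09:00-11:00, 12:30-15:30, 18:00-21:00 (subtract 2h to convert from UTC+2).
Ravi in UTC: 09:00-09:15, 12:15-13:15, 18:45-21:00 (add 1h to convert from UTC-1).
Wei in UTC: 08:00-11:00, 11:30-16:45, 17:30-20:45 (add 7h to convert from UTC-7).
Dmitri in UTC: 13:00-16:00, 16:30-20:45 (subtract 1h to convert from UTC+1).
Grace ∩ Ravi: 09:00-09:15, 12:30-13:15, 18:45-21:00.
Grace ∩ Ravi ∩ Wei: 09:00-09:15, 12:30-13:15, 18:45-20:45.
Grace ∩ Ravi ∩ Wei ∩ Dmitri: 13:00-13:15, 18:45-20:45.
The first common window of at least 90 minutes is 18:45-20:45, so the earliest start is 18:45.

18:45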